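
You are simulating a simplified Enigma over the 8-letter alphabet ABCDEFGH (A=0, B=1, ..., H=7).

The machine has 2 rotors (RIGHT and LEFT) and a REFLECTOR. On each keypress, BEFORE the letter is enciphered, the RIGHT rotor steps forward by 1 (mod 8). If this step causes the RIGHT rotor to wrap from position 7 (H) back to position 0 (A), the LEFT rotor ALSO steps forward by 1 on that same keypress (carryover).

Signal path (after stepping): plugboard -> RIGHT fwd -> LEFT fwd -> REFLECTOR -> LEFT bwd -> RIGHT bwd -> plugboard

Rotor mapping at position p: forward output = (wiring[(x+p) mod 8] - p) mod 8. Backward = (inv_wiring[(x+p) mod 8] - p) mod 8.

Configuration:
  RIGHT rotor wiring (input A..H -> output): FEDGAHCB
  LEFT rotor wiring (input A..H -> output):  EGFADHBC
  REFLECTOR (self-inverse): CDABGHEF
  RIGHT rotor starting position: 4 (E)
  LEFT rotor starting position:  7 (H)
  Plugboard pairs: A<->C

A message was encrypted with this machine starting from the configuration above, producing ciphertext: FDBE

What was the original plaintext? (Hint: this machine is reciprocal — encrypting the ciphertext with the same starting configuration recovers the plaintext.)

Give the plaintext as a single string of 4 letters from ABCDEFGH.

Answer: EAEH

Derivation:
Char 1 ('F'): step: R->5, L=7; F->plug->F->R->G->L->A->refl->C->L'->H->R'->E->plug->E
Char 2 ('D'): step: R->6, L=7; D->plug->D->R->G->L->A->refl->C->L'->H->R'->C->plug->A
Char 3 ('B'): step: R->7, L=7; B->plug->B->R->G->L->A->refl->C->L'->H->R'->E->plug->E
Char 4 ('E'): step: R->0, L->0 (L advanced); E->plug->E->R->A->L->E->refl->G->L'->B->R'->H->plug->H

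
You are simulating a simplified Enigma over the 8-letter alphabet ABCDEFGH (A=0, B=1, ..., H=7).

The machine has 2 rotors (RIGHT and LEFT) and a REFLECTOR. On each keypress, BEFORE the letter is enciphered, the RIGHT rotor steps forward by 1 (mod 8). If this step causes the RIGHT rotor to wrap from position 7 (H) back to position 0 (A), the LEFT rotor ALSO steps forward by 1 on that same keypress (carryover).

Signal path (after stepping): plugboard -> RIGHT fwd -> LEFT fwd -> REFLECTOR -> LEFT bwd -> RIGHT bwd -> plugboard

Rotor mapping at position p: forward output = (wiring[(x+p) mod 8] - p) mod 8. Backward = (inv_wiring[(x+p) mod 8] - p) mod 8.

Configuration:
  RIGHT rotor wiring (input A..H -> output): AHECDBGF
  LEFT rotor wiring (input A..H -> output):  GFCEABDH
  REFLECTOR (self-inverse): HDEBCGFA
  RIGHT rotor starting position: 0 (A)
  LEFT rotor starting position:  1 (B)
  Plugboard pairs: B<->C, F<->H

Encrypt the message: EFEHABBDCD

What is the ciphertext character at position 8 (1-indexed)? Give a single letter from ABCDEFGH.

Char 1 ('E'): step: R->1, L=1; E->plug->E->R->A->L->E->refl->C->L'->F->R'->F->plug->H
Char 2 ('F'): step: R->2, L=1; F->plug->H->R->F->L->C->refl->E->L'->A->R'->B->plug->C
Char 3 ('E'): step: R->3, L=1; E->plug->E->R->C->L->D->refl->B->L'->B->R'->H->plug->F
Char 4 ('H'): step: R->4, L=1; H->plug->F->R->D->L->H->refl->A->L'->E->R'->E->plug->E
Char 5 ('A'): step: R->5, L=1; A->plug->A->R->E->L->A->refl->H->L'->D->R'->D->plug->D
Char 6 ('B'): step: R->6, L=1; B->plug->C->R->C->L->D->refl->B->L'->B->R'->D->plug->D
Char 7 ('B'): step: R->7, L=1; B->plug->C->R->A->L->E->refl->C->L'->F->R'->D->plug->D
Char 8 ('D'): step: R->0, L->2 (L advanced); D->plug->D->R->C->L->G->refl->F->L'->F->R'->H->plug->F

F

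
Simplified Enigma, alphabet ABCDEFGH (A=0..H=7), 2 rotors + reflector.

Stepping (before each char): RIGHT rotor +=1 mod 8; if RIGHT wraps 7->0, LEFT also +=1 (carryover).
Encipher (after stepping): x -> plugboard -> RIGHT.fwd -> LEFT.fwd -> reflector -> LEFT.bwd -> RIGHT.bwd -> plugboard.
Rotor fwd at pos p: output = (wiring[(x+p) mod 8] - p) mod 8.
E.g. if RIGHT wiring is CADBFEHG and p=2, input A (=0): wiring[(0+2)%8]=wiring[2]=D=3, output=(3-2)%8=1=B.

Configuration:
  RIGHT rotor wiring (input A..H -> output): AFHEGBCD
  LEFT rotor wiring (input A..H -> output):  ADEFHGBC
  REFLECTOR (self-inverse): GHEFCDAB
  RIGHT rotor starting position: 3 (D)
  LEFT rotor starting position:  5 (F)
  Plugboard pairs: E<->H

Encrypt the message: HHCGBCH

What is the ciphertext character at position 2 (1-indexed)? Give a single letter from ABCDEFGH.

Char 1 ('H'): step: R->4, L=5; H->plug->E->R->E->L->G->refl->A->L'->G->R'->C->plug->C
Char 2 ('H'): step: R->5, L=5; H->plug->E->R->A->L->B->refl->H->L'->F->R'->B->plug->B

B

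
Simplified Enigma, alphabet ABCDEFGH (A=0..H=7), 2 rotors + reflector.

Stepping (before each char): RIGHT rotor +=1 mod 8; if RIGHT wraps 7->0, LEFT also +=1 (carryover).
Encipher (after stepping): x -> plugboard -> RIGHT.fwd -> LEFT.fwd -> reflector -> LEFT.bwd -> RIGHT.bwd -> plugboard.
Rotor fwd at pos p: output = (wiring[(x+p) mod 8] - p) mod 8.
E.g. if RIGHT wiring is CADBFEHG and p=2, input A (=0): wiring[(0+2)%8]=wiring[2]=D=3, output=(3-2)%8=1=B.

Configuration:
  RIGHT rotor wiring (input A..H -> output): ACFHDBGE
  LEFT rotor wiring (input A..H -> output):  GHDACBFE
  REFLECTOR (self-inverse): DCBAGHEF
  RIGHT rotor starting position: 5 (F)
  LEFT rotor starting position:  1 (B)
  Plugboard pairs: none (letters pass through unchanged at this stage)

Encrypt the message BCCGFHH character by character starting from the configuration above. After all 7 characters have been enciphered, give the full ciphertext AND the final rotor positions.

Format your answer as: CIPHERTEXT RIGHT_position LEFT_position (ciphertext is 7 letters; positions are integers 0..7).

Answer: DBAHEAA 4 2

Derivation:
Char 1 ('B'): step: R->6, L=1; B->plug->B->R->G->L->D->refl->A->L'->E->R'->D->plug->D
Char 2 ('C'): step: R->7, L=1; C->plug->C->R->D->L->B->refl->C->L'->B->R'->B->plug->B
Char 3 ('C'): step: R->0, L->2 (L advanced); C->plug->C->R->F->L->C->refl->B->L'->A->R'->A->plug->A
Char 4 ('G'): step: R->1, L=2; G->plug->G->R->D->L->H->refl->F->L'->H->R'->H->plug->H
Char 5 ('F'): step: R->2, L=2; F->plug->F->R->C->L->A->refl->D->L'->E->R'->E->plug->E
Char 6 ('H'): step: R->3, L=2; H->plug->H->R->C->L->A->refl->D->L'->E->R'->A->plug->A
Char 7 ('H'): step: R->4, L=2; H->plug->H->R->D->L->H->refl->F->L'->H->R'->A->plug->A
Final: ciphertext=DBAHEAA, RIGHT=4, LEFT=2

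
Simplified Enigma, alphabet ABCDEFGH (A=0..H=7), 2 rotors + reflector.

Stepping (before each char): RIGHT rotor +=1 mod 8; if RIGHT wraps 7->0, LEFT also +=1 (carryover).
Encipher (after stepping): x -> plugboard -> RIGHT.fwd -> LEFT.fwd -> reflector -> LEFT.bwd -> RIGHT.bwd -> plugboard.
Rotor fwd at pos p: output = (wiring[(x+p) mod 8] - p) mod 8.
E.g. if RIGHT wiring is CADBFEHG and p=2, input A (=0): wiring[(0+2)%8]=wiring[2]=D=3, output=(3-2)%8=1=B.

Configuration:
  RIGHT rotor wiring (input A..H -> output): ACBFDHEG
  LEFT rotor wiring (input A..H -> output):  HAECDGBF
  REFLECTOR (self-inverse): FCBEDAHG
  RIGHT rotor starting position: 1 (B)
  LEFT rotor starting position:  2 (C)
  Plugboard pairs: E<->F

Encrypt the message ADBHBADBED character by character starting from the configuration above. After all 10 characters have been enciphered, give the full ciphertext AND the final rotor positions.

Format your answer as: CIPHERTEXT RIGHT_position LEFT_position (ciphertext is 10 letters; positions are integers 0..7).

Answer: EHGCCEBEAH 3 3

Derivation:
Char 1 ('A'): step: R->2, L=2; A->plug->A->R->H->L->G->refl->H->L'->E->R'->F->plug->E
Char 2 ('D'): step: R->3, L=2; D->plug->D->R->B->L->A->refl->F->L'->G->R'->H->plug->H
Char 3 ('B'): step: R->4, L=2; B->plug->B->R->D->L->E->refl->D->L'->F->R'->G->plug->G
Char 4 ('H'): step: R->5, L=2; H->plug->H->R->G->L->F->refl->A->L'->B->R'->C->plug->C
Char 5 ('B'): step: R->6, L=2; B->plug->B->R->A->L->C->refl->B->L'->C->R'->C->plug->C
Char 6 ('A'): step: R->7, L=2; A->plug->A->R->H->L->G->refl->H->L'->E->R'->F->plug->E
Char 7 ('D'): step: R->0, L->3 (L advanced); D->plug->D->R->F->L->E->refl->D->L'->C->R'->B->plug->B
Char 8 ('B'): step: R->1, L=3; B->plug->B->R->A->L->H->refl->G->L'->D->R'->F->plug->E
Char 9 ('E'): step: R->2, L=3; E->plug->F->R->E->L->C->refl->B->L'->H->R'->A->plug->A
Char 10 ('D'): step: R->3, L=3; D->plug->D->R->B->L->A->refl->F->L'->G->R'->H->plug->H
Final: ciphertext=EHGCCEBEAH, RIGHT=3, LEFT=3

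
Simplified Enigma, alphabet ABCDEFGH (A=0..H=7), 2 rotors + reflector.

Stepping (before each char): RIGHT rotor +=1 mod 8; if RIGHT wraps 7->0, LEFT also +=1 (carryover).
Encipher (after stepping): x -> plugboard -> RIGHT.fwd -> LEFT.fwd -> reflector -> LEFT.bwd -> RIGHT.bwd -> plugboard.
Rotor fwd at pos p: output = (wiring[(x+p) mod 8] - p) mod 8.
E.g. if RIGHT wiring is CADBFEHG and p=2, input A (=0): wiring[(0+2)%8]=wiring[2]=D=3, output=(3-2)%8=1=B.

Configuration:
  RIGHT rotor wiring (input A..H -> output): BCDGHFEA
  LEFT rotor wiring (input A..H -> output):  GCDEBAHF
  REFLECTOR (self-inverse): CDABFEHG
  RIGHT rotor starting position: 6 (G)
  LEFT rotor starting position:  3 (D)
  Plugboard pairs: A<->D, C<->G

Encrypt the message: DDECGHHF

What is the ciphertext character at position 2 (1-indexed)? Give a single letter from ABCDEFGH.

Char 1 ('D'): step: R->7, L=3; D->plug->A->R->B->L->G->refl->H->L'->G->R'->G->plug->C
Char 2 ('D'): step: R->0, L->4 (L advanced); D->plug->A->R->B->L->E->refl->F->L'->A->R'->H->plug->H

H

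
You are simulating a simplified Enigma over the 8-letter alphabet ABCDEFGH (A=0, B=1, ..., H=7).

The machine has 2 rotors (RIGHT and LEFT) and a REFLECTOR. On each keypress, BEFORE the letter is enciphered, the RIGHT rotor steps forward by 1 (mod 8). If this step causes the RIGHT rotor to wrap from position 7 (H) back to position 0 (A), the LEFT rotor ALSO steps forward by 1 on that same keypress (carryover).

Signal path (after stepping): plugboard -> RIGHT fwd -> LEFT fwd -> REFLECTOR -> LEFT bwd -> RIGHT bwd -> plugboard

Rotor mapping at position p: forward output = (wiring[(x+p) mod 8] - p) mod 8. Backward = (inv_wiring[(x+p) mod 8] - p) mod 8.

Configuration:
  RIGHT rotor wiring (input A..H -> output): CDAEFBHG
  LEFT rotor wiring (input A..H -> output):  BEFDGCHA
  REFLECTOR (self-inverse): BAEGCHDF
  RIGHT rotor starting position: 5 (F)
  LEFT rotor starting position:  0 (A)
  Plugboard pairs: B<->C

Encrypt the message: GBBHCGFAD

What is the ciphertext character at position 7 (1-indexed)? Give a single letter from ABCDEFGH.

Char 1 ('G'): step: R->6, L=0; G->plug->G->R->H->L->A->refl->B->L'->A->R'->B->plug->C
Char 2 ('B'): step: R->7, L=0; B->plug->C->R->E->L->G->refl->D->L'->D->R'->B->plug->C
Char 3 ('B'): step: R->0, L->1 (L advanced); B->plug->C->R->A->L->D->refl->G->L'->F->R'->E->plug->E
Char 4 ('H'): step: R->1, L=1; H->plug->H->R->B->L->E->refl->C->L'->C->R'->A->plug->A
Char 5 ('C'): step: R->2, L=1; C->plug->B->R->C->L->C->refl->E->L'->B->R'->H->plug->H
Char 6 ('G'): step: R->3, L=1; G->plug->G->R->A->L->D->refl->G->L'->F->R'->H->plug->H
Char 7 ('F'): step: R->4, L=1; F->plug->F->R->H->L->A->refl->B->L'->E->R'->G->plug->G

G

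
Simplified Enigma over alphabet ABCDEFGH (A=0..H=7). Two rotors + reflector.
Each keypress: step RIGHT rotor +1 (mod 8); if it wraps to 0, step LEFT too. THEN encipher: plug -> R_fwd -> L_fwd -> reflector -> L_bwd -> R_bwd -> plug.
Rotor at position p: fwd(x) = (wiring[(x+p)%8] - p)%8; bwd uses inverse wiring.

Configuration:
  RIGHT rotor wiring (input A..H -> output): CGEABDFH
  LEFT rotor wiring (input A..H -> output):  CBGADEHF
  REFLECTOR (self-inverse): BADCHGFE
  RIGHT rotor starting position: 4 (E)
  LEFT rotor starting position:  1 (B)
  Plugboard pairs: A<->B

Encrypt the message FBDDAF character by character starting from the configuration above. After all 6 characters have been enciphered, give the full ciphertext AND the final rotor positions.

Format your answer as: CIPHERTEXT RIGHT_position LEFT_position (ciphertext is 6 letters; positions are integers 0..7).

Answer: ADEHBE 2 2

Derivation:
Char 1 ('F'): step: R->5, L=1; F->plug->F->R->H->L->B->refl->A->L'->A->R'->B->plug->A
Char 2 ('B'): step: R->6, L=1; B->plug->A->R->H->L->B->refl->A->L'->A->R'->D->plug->D
Char 3 ('D'): step: R->7, L=1; D->plug->D->R->F->L->G->refl->F->L'->B->R'->E->plug->E
Char 4 ('D'): step: R->0, L->2 (L advanced); D->plug->D->R->A->L->E->refl->H->L'->H->R'->H->plug->H
Char 5 ('A'): step: R->1, L=2; A->plug->B->R->D->L->C->refl->D->L'->F->R'->A->plug->B
Char 6 ('F'): step: R->2, L=2; F->plug->F->R->F->L->D->refl->C->L'->D->R'->E->plug->E
Final: ciphertext=ADEHBE, RIGHT=2, LEFT=2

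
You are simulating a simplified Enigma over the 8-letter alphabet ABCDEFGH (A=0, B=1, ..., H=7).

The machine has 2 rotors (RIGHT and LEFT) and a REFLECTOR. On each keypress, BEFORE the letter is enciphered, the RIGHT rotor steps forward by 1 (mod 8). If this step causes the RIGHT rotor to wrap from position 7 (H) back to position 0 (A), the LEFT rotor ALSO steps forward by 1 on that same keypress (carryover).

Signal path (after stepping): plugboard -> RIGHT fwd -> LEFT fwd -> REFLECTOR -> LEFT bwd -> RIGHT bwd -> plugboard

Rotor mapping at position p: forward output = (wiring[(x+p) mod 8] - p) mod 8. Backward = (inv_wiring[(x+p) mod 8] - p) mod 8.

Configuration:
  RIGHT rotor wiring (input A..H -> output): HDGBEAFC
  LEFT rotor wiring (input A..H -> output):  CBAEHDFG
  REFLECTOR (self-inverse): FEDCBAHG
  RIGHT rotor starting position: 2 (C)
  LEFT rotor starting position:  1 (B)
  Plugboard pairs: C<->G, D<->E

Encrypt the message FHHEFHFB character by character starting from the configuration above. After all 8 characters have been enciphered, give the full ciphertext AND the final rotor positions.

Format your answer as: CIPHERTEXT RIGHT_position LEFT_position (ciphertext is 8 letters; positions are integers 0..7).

Answer: EFGAEGCF 2 2

Derivation:
Char 1 ('F'): step: R->3, L=1; F->plug->F->R->E->L->C->refl->D->L'->C->R'->D->plug->E
Char 2 ('H'): step: R->4, L=1; H->plug->H->R->F->L->E->refl->B->L'->H->R'->F->plug->F
Char 3 ('H'): step: R->5, L=1; H->plug->H->R->H->L->B->refl->E->L'->F->R'->C->plug->G
Char 4 ('E'): step: R->6, L=1; E->plug->D->R->F->L->E->refl->B->L'->H->R'->A->plug->A
Char 5 ('F'): step: R->7, L=1; F->plug->F->R->F->L->E->refl->B->L'->H->R'->D->plug->E
Char 6 ('H'): step: R->0, L->2 (L advanced); H->plug->H->R->C->L->F->refl->A->L'->G->R'->C->plug->G
Char 7 ('F'): step: R->1, L=2; F->plug->F->R->E->L->D->refl->C->L'->B->R'->G->plug->C
Char 8 ('B'): step: R->2, L=2; B->plug->B->R->H->L->H->refl->G->L'->A->R'->F->plug->F
Final: ciphertext=EFGAEGCF, RIGHT=2, LEFT=2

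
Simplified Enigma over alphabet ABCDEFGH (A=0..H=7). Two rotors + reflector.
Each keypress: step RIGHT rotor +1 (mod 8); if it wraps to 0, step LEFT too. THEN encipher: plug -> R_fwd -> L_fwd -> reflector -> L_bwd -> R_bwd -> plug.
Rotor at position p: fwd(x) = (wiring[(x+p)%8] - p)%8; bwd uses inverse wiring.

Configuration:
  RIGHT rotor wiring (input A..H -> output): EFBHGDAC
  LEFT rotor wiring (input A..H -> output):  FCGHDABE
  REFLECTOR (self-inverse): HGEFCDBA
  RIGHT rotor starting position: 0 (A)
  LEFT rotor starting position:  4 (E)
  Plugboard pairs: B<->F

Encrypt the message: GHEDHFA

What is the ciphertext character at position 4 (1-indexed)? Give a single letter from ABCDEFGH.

Char 1 ('G'): step: R->1, L=4; G->plug->G->R->B->L->E->refl->C->L'->G->R'->C->plug->C
Char 2 ('H'): step: R->2, L=4; H->plug->H->R->D->L->A->refl->H->L'->A->R'->F->plug->B
Char 3 ('E'): step: R->3, L=4; E->plug->E->R->H->L->D->refl->F->L'->C->R'->G->plug->G
Char 4 ('D'): step: R->4, L=4; D->plug->D->R->G->L->C->refl->E->L'->B->R'->F->plug->B

B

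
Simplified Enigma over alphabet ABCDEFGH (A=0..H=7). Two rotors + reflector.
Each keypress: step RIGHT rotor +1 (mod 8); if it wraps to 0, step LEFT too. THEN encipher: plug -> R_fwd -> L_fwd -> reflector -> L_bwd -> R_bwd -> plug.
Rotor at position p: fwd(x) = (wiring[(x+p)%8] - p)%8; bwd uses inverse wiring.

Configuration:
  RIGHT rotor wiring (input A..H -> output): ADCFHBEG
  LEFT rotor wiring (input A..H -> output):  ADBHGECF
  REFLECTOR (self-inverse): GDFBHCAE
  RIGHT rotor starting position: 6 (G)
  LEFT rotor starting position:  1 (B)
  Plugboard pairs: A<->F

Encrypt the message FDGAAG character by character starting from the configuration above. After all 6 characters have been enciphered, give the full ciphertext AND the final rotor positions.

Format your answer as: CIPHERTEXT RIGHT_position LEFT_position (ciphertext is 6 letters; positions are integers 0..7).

Answer: EEHGHE 4 2

Derivation:
Char 1 ('F'): step: R->7, L=1; F->plug->A->R->H->L->H->refl->E->L'->G->R'->E->plug->E
Char 2 ('D'): step: R->0, L->2 (L advanced); D->plug->D->R->F->L->D->refl->B->L'->H->R'->E->plug->E
Char 3 ('G'): step: R->1, L=2; G->plug->G->R->F->L->D->refl->B->L'->H->R'->H->plug->H
Char 4 ('A'): step: R->2, L=2; A->plug->F->R->E->L->A->refl->G->L'->G->R'->G->plug->G
Char 5 ('A'): step: R->3, L=2; A->plug->F->R->F->L->D->refl->B->L'->H->R'->H->plug->H
Char 6 ('G'): step: R->4, L=2; G->plug->G->R->G->L->G->refl->A->L'->E->R'->E->plug->E
Final: ciphertext=EEHGHE, RIGHT=4, LEFT=2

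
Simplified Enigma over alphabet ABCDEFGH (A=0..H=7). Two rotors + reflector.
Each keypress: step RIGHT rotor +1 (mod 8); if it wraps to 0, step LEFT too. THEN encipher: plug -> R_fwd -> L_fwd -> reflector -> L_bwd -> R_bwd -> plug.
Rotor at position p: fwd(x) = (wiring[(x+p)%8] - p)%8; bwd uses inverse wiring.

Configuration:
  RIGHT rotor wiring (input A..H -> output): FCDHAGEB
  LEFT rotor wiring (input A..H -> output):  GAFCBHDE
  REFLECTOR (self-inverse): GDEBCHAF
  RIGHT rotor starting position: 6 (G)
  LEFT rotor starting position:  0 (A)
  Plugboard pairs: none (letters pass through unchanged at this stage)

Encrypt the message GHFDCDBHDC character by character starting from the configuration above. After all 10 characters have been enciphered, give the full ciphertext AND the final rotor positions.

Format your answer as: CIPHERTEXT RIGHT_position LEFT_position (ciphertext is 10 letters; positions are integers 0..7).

Char 1 ('G'): step: R->7, L=0; G->plug->G->R->H->L->E->refl->C->L'->D->R'->C->plug->C
Char 2 ('H'): step: R->0, L->1 (L advanced); H->plug->H->R->B->L->E->refl->C->L'->F->R'->A->plug->A
Char 3 ('F'): step: R->1, L=1; F->plug->F->R->D->L->A->refl->G->L'->E->R'->H->plug->H
Char 4 ('D'): step: R->2, L=1; D->plug->D->R->E->L->G->refl->A->L'->D->R'->G->plug->G
Char 5 ('C'): step: R->3, L=1; C->plug->C->R->D->L->A->refl->G->L'->E->R'->A->plug->A
Char 6 ('D'): step: R->4, L=1; D->plug->D->R->F->L->C->refl->E->L'->B->R'->E->plug->E
Char 7 ('B'): step: R->5, L=1; B->plug->B->R->H->L->F->refl->H->L'->A->R'->D->plug->D
Char 8 ('H'): step: R->6, L=1; H->plug->H->R->A->L->H->refl->F->L'->H->R'->C->plug->C
Char 9 ('D'): step: R->7, L=1; D->plug->D->R->E->L->G->refl->A->L'->D->R'->C->plug->C
Char 10 ('C'): step: R->0, L->2 (L advanced); C->plug->C->R->D->L->F->refl->H->L'->C->R'->B->plug->B
Final: ciphertext=CAHGAEDCCB, RIGHT=0, LEFT=2

Answer: CAHGAEDCCB 0 2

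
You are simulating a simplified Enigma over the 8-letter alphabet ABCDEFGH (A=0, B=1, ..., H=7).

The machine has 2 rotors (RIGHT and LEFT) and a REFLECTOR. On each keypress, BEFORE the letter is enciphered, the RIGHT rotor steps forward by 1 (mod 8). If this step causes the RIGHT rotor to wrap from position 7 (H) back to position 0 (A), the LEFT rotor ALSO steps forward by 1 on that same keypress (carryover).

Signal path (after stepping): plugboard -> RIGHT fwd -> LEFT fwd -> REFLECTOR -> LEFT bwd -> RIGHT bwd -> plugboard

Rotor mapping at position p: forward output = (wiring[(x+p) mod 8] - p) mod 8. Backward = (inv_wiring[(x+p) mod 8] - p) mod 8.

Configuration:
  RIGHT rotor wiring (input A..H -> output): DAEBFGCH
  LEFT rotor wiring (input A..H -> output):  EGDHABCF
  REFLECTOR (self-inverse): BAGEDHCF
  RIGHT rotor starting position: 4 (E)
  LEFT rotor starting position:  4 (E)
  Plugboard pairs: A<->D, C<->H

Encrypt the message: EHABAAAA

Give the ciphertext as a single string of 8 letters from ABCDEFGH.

Char 1 ('E'): step: R->5, L=4; E->plug->E->R->D->L->B->refl->A->L'->E->R'->G->plug->G
Char 2 ('H'): step: R->6, L=4; H->plug->C->R->F->L->C->refl->G->L'->C->R'->D->plug->A
Char 3 ('A'): step: R->7, L=4; A->plug->D->R->F->L->C->refl->G->L'->C->R'->E->plug->E
Char 4 ('B'): step: R->0, L->5 (L advanced); B->plug->B->R->A->L->E->refl->D->L'->H->R'->H->plug->C
Char 5 ('A'): step: R->1, L=5; A->plug->D->R->E->L->B->refl->A->L'->C->R'->H->plug->C
Char 6 ('A'): step: R->2, L=5; A->plug->D->R->E->L->B->refl->A->L'->C->R'->A->plug->D
Char 7 ('A'): step: R->3, L=5; A->plug->D->R->H->L->D->refl->E->L'->A->R'->F->plug->F
Char 8 ('A'): step: R->4, L=5; A->plug->D->R->D->L->H->refl->F->L'->B->R'->A->plug->D

Answer: GAECCDFD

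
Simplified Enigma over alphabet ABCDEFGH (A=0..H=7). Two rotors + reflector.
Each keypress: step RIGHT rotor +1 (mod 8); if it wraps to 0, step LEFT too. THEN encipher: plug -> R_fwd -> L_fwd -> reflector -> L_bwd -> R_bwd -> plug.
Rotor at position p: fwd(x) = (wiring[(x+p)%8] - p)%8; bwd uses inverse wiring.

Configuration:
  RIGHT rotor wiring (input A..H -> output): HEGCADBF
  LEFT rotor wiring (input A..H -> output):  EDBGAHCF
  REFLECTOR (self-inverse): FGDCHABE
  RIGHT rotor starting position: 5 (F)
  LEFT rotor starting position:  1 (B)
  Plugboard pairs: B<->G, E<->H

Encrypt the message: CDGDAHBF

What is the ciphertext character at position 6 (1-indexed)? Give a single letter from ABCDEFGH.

Char 1 ('C'): step: R->6, L=1; C->plug->C->R->B->L->A->refl->F->L'->C->R'->G->plug->B
Char 2 ('D'): step: R->7, L=1; D->plug->D->R->H->L->D->refl->C->L'->A->R'->B->plug->G
Char 3 ('G'): step: R->0, L->2 (L advanced); G->plug->B->R->E->L->A->refl->F->L'->D->R'->F->plug->F
Char 4 ('D'): step: R->1, L=2; D->plug->D->R->H->L->B->refl->G->L'->C->R'->E->plug->H
Char 5 ('A'): step: R->2, L=2; A->plug->A->R->E->L->A->refl->F->L'->D->R'->F->plug->F
Char 6 ('H'): step: R->3, L=2; H->plug->E->R->C->L->G->refl->B->L'->H->R'->A->plug->A

A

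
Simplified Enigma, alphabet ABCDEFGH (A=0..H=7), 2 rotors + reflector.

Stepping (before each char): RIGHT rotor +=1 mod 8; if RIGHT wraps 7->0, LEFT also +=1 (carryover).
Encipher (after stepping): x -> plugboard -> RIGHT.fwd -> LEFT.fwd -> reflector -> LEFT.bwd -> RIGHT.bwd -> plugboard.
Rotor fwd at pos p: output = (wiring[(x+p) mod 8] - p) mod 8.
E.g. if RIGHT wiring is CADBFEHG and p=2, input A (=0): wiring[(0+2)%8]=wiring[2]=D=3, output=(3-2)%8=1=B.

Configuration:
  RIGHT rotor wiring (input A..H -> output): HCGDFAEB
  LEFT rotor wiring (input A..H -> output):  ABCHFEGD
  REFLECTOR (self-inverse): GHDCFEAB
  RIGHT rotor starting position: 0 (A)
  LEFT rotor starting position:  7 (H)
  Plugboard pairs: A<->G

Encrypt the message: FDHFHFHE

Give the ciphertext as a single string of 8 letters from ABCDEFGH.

Char 1 ('F'): step: R->1, L=7; F->plug->F->R->D->L->D->refl->C->L'->C->R'->C->plug->C
Char 2 ('D'): step: R->2, L=7; D->plug->D->R->G->L->F->refl->E->L'->A->R'->H->plug->H
Char 3 ('H'): step: R->3, L=7; H->plug->H->R->D->L->D->refl->C->L'->C->R'->B->plug->B
Char 4 ('F'): step: R->4, L=7; F->plug->F->R->G->L->F->refl->E->L'->A->R'->C->plug->C
Char 5 ('H'): step: R->5, L=7; H->plug->H->R->A->L->E->refl->F->L'->G->R'->G->plug->A
Char 6 ('F'): step: R->6, L=7; F->plug->F->R->F->L->G->refl->A->L'->E->R'->D->plug->D
Char 7 ('H'): step: R->7, L=7; H->plug->H->R->F->L->G->refl->A->L'->E->R'->E->plug->E
Char 8 ('E'): step: R->0, L->0 (L advanced); E->plug->E->R->F->L->E->refl->F->L'->E->R'->G->plug->A

Answer: CHBCADEA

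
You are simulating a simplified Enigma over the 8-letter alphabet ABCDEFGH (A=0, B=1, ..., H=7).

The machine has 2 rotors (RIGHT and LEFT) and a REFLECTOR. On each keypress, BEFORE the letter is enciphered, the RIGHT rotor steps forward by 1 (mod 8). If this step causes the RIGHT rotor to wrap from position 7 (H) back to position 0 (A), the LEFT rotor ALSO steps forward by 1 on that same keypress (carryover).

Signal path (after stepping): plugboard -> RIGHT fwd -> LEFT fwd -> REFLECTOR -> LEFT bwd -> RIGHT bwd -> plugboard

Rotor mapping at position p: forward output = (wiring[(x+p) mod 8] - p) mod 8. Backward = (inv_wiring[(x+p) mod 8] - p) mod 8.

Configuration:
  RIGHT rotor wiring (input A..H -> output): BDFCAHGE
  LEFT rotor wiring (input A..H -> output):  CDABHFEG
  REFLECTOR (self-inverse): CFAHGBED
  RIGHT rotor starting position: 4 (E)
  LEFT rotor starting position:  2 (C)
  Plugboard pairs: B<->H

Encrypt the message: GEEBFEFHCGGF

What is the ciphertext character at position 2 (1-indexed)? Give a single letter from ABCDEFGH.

Char 1 ('G'): step: R->5, L=2; G->plug->G->R->F->L->E->refl->G->L'->A->R'->F->plug->F
Char 2 ('E'): step: R->6, L=2; E->plug->E->R->H->L->B->refl->F->L'->C->R'->G->plug->G

G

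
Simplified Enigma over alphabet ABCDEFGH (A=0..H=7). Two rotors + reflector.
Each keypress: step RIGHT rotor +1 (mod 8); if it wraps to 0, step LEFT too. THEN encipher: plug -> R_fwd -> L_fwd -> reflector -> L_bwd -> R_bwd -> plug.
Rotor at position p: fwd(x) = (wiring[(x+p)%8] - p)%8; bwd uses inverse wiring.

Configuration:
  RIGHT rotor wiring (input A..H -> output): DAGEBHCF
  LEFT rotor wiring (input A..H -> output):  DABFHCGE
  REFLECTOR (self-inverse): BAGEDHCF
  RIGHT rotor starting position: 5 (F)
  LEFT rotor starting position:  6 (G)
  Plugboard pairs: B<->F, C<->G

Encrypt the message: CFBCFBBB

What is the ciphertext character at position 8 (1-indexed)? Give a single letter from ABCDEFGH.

Char 1 ('C'): step: R->6, L=6; C->plug->G->R->D->L->C->refl->G->L'->B->R'->H->plug->H
Char 2 ('F'): step: R->7, L=6; F->plug->B->R->E->L->D->refl->E->L'->H->R'->D->plug->D
Char 3 ('B'): step: R->0, L->7 (L advanced); B->plug->F->R->H->L->H->refl->F->L'->A->R'->B->plug->F
Char 4 ('C'): step: R->1, L=7; C->plug->G->R->E->L->G->refl->C->L'->D->R'->C->plug->G
Char 5 ('F'): step: R->2, L=7; F->plug->B->R->C->L->B->refl->A->L'->F->R'->D->plug->D
Char 6 ('B'): step: R->3, L=7; B->plug->F->R->A->L->F->refl->H->L'->H->R'->D->plug->D
Char 7 ('B'): step: R->4, L=7; B->plug->F->R->E->L->G->refl->C->L'->D->R'->B->plug->F
Char 8 ('B'): step: R->5, L=7; B->plug->F->R->B->L->E->refl->D->L'->G->R'->D->plug->D

D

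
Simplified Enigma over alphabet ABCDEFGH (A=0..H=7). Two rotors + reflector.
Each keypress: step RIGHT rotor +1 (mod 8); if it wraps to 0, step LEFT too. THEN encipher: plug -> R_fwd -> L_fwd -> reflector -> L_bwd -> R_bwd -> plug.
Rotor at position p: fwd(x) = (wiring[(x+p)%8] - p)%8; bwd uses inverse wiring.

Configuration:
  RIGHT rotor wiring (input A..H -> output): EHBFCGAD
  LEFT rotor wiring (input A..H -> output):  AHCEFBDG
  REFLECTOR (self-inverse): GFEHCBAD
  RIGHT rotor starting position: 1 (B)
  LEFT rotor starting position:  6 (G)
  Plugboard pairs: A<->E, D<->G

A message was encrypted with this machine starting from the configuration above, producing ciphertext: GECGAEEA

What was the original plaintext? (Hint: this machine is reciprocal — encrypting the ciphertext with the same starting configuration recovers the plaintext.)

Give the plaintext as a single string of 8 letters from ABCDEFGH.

Answer: DDBCHGCD

Derivation:
Char 1 ('G'): step: R->2, L=6; G->plug->D->R->E->L->E->refl->C->L'->C->R'->G->plug->D
Char 2 ('E'): step: R->3, L=6; E->plug->A->R->C->L->C->refl->E->L'->E->R'->G->plug->D
Char 3 ('C'): step: R->4, L=6; C->plug->C->R->E->L->E->refl->C->L'->C->R'->B->plug->B
Char 4 ('G'): step: R->5, L=6; G->plug->D->R->H->L->D->refl->H->L'->G->R'->C->plug->C
Char 5 ('A'): step: R->6, L=6; A->plug->E->R->D->L->B->refl->F->L'->A->R'->H->plug->H
Char 6 ('E'): step: R->7, L=6; E->plug->A->R->E->L->E->refl->C->L'->C->R'->D->plug->G
Char 7 ('E'): step: R->0, L->7 (L advanced); E->plug->A->R->E->L->F->refl->B->L'->B->R'->C->plug->C
Char 8 ('A'): step: R->1, L=7; A->plug->E->R->F->L->G->refl->A->L'->C->R'->G->plug->D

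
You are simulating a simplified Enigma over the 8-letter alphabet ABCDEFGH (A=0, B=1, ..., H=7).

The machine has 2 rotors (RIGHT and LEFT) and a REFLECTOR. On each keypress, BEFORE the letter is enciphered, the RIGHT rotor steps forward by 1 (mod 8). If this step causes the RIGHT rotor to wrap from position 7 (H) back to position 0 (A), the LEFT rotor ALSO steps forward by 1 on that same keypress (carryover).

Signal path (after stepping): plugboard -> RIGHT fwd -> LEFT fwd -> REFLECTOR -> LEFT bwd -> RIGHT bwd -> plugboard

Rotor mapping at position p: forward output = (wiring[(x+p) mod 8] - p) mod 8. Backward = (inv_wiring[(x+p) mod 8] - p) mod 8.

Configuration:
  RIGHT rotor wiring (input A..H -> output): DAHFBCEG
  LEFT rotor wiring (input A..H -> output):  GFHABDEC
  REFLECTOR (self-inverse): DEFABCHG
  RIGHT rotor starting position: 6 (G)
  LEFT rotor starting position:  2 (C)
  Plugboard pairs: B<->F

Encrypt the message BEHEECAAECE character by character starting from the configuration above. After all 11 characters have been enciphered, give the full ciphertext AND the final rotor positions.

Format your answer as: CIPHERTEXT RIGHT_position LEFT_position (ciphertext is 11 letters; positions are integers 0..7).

Char 1 ('B'): step: R->7, L=2; B->plug->F->R->C->L->H->refl->G->L'->B->R'->C->plug->C
Char 2 ('E'): step: R->0, L->3 (L advanced); E->plug->E->R->B->L->G->refl->H->L'->E->R'->G->plug->G
Char 3 ('H'): step: R->1, L=3; H->plug->H->R->C->L->A->refl->D->L'->F->R'->G->plug->G
Char 4 ('E'): step: R->2, L=3; E->plug->E->R->C->L->A->refl->D->L'->F->R'->A->plug->A
Char 5 ('E'): step: R->3, L=3; E->plug->E->R->D->L->B->refl->E->L'->H->R'->C->plug->C
Char 6 ('C'): step: R->4, L=3; C->plug->C->R->A->L->F->refl->C->L'->G->R'->B->plug->F
Char 7 ('A'): step: R->5, L=3; A->plug->A->R->F->L->D->refl->A->L'->C->R'->F->plug->B
Char 8 ('A'): step: R->6, L=3; A->plug->A->R->G->L->C->refl->F->L'->A->R'->B->plug->F
Char 9 ('E'): step: R->7, L=3; E->plug->E->R->G->L->C->refl->F->L'->A->R'->D->plug->D
Char 10 ('C'): step: R->0, L->4 (L advanced); C->plug->C->R->H->L->E->refl->B->L'->F->R'->D->plug->D
Char 11 ('E'): step: R->1, L=4; E->plug->E->R->B->L->H->refl->G->L'->D->R'->F->plug->B
Final: ciphertext=CGGACFBFDDB, RIGHT=1, LEFT=4

Answer: CGGACFBFDDB 1 4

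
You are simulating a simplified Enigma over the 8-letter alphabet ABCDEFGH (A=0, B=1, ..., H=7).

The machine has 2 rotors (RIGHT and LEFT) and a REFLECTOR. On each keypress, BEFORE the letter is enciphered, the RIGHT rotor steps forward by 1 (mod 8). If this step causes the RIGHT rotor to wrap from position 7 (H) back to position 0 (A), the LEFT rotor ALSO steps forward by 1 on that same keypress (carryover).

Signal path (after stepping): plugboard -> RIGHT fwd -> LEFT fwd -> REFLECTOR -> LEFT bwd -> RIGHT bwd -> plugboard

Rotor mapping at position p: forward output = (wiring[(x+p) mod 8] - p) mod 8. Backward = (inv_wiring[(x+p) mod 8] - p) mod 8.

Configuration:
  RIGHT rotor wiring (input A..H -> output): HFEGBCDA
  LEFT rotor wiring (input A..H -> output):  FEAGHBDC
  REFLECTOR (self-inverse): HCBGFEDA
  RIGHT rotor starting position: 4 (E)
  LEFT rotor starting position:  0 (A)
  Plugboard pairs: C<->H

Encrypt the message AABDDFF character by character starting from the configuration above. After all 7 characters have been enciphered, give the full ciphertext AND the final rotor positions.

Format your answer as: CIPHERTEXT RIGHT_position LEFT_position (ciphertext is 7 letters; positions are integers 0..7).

Char 1 ('A'): step: R->5, L=0; A->plug->A->R->F->L->B->refl->C->L'->H->R'->F->plug->F
Char 2 ('A'): step: R->6, L=0; A->plug->A->R->F->L->B->refl->C->L'->H->R'->D->plug->D
Char 3 ('B'): step: R->7, L=0; B->plug->B->R->A->L->F->refl->E->L'->B->R'->A->plug->A
Char 4 ('D'): step: R->0, L->1 (L advanced); D->plug->D->R->G->L->B->refl->C->L'->F->R'->B->plug->B
Char 5 ('D'): step: R->1, L=1; D->plug->D->R->A->L->D->refl->G->L'->D->R'->B->plug->B
Char 6 ('F'): step: R->2, L=1; F->plug->F->R->G->L->B->refl->C->L'->F->R'->G->plug->G
Char 7 ('F'): step: R->3, L=1; F->plug->F->R->E->L->A->refl->H->L'->B->R'->H->plug->C
Final: ciphertext=FDABBGC, RIGHT=3, LEFT=1

Answer: FDABBGC 3 1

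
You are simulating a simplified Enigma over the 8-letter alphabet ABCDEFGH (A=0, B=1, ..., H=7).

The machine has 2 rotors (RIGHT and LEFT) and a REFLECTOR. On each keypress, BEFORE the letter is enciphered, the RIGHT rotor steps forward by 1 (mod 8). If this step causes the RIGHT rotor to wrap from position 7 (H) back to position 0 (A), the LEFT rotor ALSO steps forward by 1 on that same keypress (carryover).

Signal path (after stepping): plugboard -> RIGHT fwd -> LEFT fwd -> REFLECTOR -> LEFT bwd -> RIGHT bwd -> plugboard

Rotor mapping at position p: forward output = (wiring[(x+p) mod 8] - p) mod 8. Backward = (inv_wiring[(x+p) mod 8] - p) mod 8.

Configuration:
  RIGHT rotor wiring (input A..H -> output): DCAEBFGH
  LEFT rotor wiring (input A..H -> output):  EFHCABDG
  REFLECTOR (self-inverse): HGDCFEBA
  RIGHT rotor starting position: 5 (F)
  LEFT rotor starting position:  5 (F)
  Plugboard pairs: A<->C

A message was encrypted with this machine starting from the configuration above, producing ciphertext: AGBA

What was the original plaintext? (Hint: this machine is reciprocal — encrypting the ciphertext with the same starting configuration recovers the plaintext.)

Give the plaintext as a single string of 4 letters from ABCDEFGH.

Char 1 ('A'): step: R->6, L=5; A->plug->C->R->F->L->C->refl->D->L'->H->R'->H->plug->H
Char 2 ('G'): step: R->7, L=5; G->plug->G->R->G->L->F->refl->E->L'->A->R'->A->plug->C
Char 3 ('B'): step: R->0, L->6 (L advanced); B->plug->B->R->C->L->G->refl->B->L'->E->R'->D->plug->D
Char 4 ('A'): step: R->1, L=6; A->plug->C->R->D->L->H->refl->A->L'->B->R'->A->plug->C

Answer: HCDC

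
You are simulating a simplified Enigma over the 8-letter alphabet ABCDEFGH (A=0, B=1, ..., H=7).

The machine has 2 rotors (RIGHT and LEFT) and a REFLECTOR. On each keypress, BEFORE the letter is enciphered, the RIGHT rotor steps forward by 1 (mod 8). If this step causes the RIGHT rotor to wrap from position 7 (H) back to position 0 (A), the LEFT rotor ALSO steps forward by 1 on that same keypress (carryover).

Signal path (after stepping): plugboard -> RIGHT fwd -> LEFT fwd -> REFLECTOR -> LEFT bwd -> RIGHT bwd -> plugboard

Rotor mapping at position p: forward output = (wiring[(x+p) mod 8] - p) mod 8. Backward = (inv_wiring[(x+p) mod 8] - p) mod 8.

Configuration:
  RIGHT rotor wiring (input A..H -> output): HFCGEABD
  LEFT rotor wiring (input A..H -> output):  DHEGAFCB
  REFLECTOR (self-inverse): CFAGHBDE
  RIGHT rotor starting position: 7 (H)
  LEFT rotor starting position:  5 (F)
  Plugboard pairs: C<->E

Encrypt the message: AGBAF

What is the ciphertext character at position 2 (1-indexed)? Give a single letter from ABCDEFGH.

Char 1 ('A'): step: R->0, L->6 (L advanced); A->plug->A->R->H->L->H->refl->E->L'->A->R'->F->plug->F
Char 2 ('G'): step: R->1, L=6; G->plug->G->R->C->L->F->refl->B->L'->D->R'->D->plug->D

D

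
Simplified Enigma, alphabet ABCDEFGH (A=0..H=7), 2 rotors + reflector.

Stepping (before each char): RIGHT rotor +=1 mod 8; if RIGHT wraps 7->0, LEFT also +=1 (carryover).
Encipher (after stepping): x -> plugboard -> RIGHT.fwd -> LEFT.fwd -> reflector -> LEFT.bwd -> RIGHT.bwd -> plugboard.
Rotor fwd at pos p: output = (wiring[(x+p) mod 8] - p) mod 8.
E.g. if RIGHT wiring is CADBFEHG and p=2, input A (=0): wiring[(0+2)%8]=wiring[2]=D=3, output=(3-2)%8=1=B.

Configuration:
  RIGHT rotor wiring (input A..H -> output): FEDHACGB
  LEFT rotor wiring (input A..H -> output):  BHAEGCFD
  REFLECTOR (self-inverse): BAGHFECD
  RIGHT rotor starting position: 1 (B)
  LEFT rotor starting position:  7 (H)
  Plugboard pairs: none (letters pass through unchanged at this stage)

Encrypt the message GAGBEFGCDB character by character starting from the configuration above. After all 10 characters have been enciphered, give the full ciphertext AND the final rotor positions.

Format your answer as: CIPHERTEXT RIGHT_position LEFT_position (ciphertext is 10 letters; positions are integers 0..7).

Char 1 ('G'): step: R->2, L=7; G->plug->G->R->D->L->B->refl->A->L'->C->R'->H->plug->H
Char 2 ('A'): step: R->3, L=7; A->plug->A->R->E->L->F->refl->E->L'->A->R'->H->plug->H
Char 3 ('G'): step: R->4, L=7; G->plug->G->R->H->L->G->refl->C->L'->B->R'->E->plug->E
Char 4 ('B'): step: R->5, L=7; B->plug->B->R->B->L->C->refl->G->L'->H->R'->E->plug->E
Char 5 ('E'): step: R->6, L=7; E->plug->E->R->F->L->H->refl->D->L'->G->R'->D->plug->D
Char 6 ('F'): step: R->7, L=7; F->plug->F->R->B->L->C->refl->G->L'->H->R'->H->plug->H
Char 7 ('G'): step: R->0, L->0 (L advanced); G->plug->G->R->G->L->F->refl->E->L'->D->R'->C->plug->C
Char 8 ('C'): step: R->1, L=0; C->plug->C->R->G->L->F->refl->E->L'->D->R'->A->plug->A
Char 9 ('D'): step: R->2, L=0; D->plug->D->R->A->L->B->refl->A->L'->C->R'->H->plug->H
Char 10 ('B'): step: R->3, L=0; B->plug->B->R->F->L->C->refl->G->L'->E->R'->A->plug->A
Final: ciphertext=HHEEDHCAHA, RIGHT=3, LEFT=0

Answer: HHEEDHCAHA 3 0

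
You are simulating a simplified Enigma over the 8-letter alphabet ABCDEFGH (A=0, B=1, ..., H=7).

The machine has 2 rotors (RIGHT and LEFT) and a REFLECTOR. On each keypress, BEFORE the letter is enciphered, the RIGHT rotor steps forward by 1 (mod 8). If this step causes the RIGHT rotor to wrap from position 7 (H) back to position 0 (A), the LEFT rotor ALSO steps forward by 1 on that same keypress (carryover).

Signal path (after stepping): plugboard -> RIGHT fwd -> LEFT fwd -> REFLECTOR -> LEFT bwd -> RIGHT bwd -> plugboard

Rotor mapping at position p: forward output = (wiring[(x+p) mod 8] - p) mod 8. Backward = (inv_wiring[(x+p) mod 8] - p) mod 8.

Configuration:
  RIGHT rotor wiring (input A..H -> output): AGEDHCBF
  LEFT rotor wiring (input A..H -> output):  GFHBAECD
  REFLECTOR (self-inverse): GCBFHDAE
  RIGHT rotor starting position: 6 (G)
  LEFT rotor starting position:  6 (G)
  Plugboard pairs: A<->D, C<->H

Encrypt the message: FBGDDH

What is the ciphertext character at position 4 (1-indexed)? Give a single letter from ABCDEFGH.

Char 1 ('F'): step: R->7, L=6; F->plug->F->R->A->L->E->refl->H->L'->D->R'->G->plug->G
Char 2 ('B'): step: R->0, L->7 (L advanced); B->plug->B->R->G->L->F->refl->D->L'->H->R'->E->plug->E
Char 3 ('G'): step: R->1, L=7; G->plug->G->R->E->L->C->refl->B->L'->F->R'->A->plug->D
Char 4 ('D'): step: R->2, L=7; D->plug->A->R->C->L->G->refl->A->L'->D->R'->F->plug->F

F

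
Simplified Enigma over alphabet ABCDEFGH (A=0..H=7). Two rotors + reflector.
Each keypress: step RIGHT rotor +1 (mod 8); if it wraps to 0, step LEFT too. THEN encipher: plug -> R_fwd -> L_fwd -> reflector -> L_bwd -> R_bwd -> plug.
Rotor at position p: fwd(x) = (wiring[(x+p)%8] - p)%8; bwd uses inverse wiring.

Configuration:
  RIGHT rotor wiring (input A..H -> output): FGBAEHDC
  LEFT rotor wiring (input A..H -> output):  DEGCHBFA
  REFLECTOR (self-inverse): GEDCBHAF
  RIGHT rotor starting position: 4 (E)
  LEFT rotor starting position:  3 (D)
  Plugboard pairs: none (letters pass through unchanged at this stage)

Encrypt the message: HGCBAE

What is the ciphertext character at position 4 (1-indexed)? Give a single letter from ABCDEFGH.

Char 1 ('H'): step: R->5, L=3; H->plug->H->R->H->L->D->refl->C->L'->D->R'->G->plug->G
Char 2 ('G'): step: R->6, L=3; G->plug->G->R->G->L->B->refl->E->L'->B->R'->H->plug->H
Char 3 ('C'): step: R->7, L=3; C->plug->C->R->H->L->D->refl->C->L'->D->R'->A->plug->A
Char 4 ('B'): step: R->0, L->4 (L advanced); B->plug->B->R->G->L->C->refl->D->L'->A->R'->D->plug->D

D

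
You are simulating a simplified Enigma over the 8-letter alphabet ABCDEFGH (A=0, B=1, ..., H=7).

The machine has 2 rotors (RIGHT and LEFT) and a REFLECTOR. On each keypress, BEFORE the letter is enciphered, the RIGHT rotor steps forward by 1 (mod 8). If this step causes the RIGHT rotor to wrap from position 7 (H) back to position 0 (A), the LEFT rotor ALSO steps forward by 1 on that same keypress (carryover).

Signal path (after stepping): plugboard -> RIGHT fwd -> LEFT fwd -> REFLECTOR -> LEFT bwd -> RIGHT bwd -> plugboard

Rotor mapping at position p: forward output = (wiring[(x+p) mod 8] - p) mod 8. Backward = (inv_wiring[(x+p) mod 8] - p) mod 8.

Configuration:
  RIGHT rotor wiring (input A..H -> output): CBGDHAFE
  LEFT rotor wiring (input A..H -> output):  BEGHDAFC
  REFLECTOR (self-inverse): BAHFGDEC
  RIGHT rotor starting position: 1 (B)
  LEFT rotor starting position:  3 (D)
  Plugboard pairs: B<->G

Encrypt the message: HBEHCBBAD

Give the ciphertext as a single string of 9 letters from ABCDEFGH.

Answer: FECCDHADB

Derivation:
Char 1 ('H'): step: R->2, L=3; H->plug->H->R->H->L->D->refl->F->L'->C->R'->F->plug->F
Char 2 ('B'): step: R->3, L=3; B->plug->G->R->G->L->B->refl->A->L'->B->R'->E->plug->E
Char 3 ('E'): step: R->4, L=3; E->plug->E->R->G->L->B->refl->A->L'->B->R'->C->plug->C
Char 4 ('H'): step: R->5, L=3; H->plug->H->R->C->L->F->refl->D->L'->H->R'->C->plug->C
Char 5 ('C'): step: R->6, L=3; C->plug->C->R->E->L->H->refl->C->L'->D->R'->D->plug->D
Char 6 ('B'): step: R->7, L=3; B->plug->G->R->B->L->A->refl->B->L'->G->R'->H->plug->H
Char 7 ('B'): step: R->0, L->4 (L advanced); B->plug->G->R->F->L->A->refl->B->L'->C->R'->A->plug->A
Char 8 ('A'): step: R->1, L=4; A->plug->A->R->A->L->H->refl->C->L'->G->R'->D->plug->D
Char 9 ('D'): step: R->2, L=4; D->plug->D->R->G->L->C->refl->H->L'->A->R'->G->plug->B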